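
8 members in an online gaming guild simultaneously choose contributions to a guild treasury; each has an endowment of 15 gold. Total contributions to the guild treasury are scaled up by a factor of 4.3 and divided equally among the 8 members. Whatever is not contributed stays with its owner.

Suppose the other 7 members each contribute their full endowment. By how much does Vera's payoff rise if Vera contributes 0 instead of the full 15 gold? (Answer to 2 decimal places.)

6.94 gold

Switching from a contribution of 15 to 0 lets Vera keep an extra 15 gold, but lowers the guild treasury by 15, which costs Vera their own share of that drop: 4.3/8 × 15 = 8.06.
Net gain = 15 − 8.06 = 6.94. The private return per contributed unit (0.5375) is below 1, so free-riding is indeed the best response regardless of what the others do.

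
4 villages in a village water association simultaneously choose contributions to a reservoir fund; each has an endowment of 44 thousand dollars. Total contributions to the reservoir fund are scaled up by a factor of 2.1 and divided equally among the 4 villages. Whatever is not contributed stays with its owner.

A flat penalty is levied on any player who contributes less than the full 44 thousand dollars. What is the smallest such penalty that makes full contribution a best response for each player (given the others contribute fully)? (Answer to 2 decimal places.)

Given the others contribute fully, the best deviation is to contribute 0 (any partial contribution still incurs the fine and gives up units whose private return 0.5250 is below 1).
Deviating from 44 to 0 saves 44 thousand dollars but forfeits the deviator's share of the drop in the reservoir fund: 2.1/4 × 44 = 23.10.
So the deviation gain is 44 − 23.10 = 20.90, and the fine must be at least 20.90 thousand dollars to wipe it out.

20.90 thousand dollars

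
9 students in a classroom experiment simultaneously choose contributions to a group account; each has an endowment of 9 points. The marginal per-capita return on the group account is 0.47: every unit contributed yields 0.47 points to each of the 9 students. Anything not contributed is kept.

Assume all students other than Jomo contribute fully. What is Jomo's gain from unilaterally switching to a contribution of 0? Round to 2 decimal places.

4.77 points

Switching from a contribution of 9 to 0 lets Jomo keep an extra 9 points, but lowers the group account by 9, which costs Jomo their own share of that drop: 0.47 × 9 = 4.23.
Net gain = 9 − 4.23 = 4.77. The private return per contributed unit (0.47) is below 1, so free-riding is indeed the best response regardless of what the others do.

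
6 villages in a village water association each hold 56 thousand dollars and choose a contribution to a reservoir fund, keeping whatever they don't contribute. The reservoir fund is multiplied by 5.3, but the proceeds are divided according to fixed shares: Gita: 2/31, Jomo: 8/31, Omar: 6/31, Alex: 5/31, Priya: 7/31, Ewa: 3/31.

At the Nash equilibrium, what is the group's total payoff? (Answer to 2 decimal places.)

Player j's private return per contributed unit is 5.3 × (j's share). Contributing is weakly dominant for j when that share is at least 1/5.3 = 0.1887, and contributing 0 is dominant otherwise.
Jomo, Omar and Priya clear that bar, contributing 56 each; the remaining 3 contribute 0. Total contributed: 168.
The reservoir fund pays out 5.3 × 168 = 890.40 in total (split across the unequal shares, but the aggregate is all that matters for the group sum).
The 3 free-riders keep 56 each, adding 168. Group total = 168 + 890.40 = 1058.40.

1058.40 thousand dollars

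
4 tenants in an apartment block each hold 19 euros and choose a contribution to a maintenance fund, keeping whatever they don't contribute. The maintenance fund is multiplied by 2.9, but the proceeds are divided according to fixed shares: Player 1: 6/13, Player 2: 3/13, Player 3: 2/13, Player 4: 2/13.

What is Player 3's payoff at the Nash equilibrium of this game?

For player j, contributing a unit is worthwhile iff 2.9 × (j's share) ≥ 1, i.e. iff j's share is at least 0.3448.
Player 1 alone (share 6/13) is above the threshold, contributing 19; the remaining 3 contribute 0. Total contributed: 19.
Player 3 keeps 19 and receives 2.9 × 19 × 2/13 = 8.48 from the maintenance fund, for a payoff of 27.48.

27.48 euros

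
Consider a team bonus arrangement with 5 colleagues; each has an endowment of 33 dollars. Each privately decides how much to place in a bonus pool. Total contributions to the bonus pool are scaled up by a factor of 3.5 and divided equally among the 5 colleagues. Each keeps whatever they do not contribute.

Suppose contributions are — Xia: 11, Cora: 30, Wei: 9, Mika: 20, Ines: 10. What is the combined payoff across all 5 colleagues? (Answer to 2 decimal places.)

365.00 dollars

Total contributed: 11 + 30 + 9 + 20 + 10 = 80; total kept: 5 × 33 − 80 = 85.
The bonus pool pays out 3.5 × 80 = 280.00 in aggregate.
Group total = 85 + 280.00 = 365.00.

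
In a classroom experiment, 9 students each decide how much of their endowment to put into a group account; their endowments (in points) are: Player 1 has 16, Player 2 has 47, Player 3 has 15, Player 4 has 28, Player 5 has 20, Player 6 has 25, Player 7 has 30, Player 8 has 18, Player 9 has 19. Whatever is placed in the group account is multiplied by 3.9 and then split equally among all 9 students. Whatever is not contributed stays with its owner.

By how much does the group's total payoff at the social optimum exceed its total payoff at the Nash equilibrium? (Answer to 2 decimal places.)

632.20 points

The private return per contributed unit is 3.9/9 = 0.4333 < 1 for every player regardless of endowment, so the Nash equilibrium is zero contribution and the group total is Σ E_j = 16 + 47 + 15 + 28 + 20 + 25 + 30 + 18 + 19 = 218.
Each contributed unit returns 3.900 to the group, so the social optimum is full contribution by everyone: group total = 3.900 × 218 = 850.20.
Efficiency loss = (3.900 − 1) × 218 = 632.20.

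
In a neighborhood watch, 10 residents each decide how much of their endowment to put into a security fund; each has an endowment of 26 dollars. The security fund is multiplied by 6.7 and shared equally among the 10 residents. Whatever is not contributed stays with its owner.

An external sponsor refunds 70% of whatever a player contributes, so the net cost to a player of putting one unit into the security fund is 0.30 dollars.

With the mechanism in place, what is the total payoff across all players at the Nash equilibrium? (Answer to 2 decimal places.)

1924.00 dollars

With the mechanism, a contributed unit returns (6.7/10) / 0.30 = 2.2333 per unit of net cost to the contributor — now above 1 — so contributing fully is weakly dominant for every player.
So the Nash equilibrium is full contribution by all 10; the group earns 10 × (26 × 0.70 + 6.7 × 26) = 1924.00.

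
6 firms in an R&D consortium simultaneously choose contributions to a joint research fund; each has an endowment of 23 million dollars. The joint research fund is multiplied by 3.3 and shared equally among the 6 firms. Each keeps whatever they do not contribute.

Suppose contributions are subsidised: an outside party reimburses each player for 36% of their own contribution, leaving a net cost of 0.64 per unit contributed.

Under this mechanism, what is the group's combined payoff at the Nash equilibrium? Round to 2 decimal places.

138.00 million dollars

With the mechanism, a contributed unit returns (3.3/6) / 0.64 = 0.8594 per unit of net cost — still below 1 — so contributing 0 remains dominant for every player.
At the Nash equilibrium no one contributes; group total payoff = 6 × 23 = 138.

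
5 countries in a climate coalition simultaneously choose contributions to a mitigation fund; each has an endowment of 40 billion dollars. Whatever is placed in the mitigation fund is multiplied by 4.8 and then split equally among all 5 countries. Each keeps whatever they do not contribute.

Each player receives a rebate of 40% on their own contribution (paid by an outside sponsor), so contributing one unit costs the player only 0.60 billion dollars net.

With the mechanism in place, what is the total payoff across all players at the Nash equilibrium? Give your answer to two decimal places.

1040.00 billion dollars

Under the mechanism each unit contributed yields (4.8/5) / 0.60 = 1.6000 back to its contributor per unit of net cost, which exceeds 1, making full contribution the dominant choice for everyone.
So the Nash equilibrium is full contribution by all 5; the group earns 5 × (40 × 0.40 + 4.8 × 40) = 1040.00.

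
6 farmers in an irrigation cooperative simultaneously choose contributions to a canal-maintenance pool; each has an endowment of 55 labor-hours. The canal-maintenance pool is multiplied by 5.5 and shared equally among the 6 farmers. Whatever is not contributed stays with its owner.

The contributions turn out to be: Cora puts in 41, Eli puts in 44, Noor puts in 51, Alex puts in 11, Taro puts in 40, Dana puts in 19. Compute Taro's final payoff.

203.83 labor-hours

Total contributed: 41 + 44 + 51 + 11 + 40 + 19 = 206.
Each receives 5.5 × 206 / 6 = 188.83 from the canal-maintenance pool.
Taro keeps 55 − 40 = 15, so Taro's payoff is 15 + 188.83 = 203.83.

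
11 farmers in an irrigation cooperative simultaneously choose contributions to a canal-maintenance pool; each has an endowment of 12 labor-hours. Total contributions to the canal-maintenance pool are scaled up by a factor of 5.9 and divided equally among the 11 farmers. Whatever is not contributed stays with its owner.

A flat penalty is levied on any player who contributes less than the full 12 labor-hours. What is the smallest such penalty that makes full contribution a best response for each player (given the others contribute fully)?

5.56 labor-hours

Given the others contribute fully, the best deviation is to contribute 0 (any partial contribution still incurs the fine and gives up units whose private return 0.5364 is below 1).
Deviating from 12 to 0 saves 12 labor-hours but forfeits the deviator's share of the drop in the canal-maintenance pool: 5.9/11 × 12 = 6.44.
So the deviation gain is 12 − 6.44 = 5.56, and the fine must be at least 5.56 labor-hours to wipe it out.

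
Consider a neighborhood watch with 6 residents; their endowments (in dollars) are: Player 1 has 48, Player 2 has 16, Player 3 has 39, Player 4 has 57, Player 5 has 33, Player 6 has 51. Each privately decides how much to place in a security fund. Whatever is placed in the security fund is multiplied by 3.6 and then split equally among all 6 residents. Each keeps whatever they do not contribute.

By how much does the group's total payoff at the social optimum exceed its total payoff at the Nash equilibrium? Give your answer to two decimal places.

634.40 dollars

The private return per contributed unit is 3.6/6 = 0.6000 < 1 for every player regardless of endowment, so the Nash equilibrium is zero contribution and the group total is Σ E_j = 48 + 16 + 39 + 57 + 33 + 51 = 244.
Each contributed unit returns 3.600 to the group, so the social optimum is full contribution by everyone: group total = 3.600 × 244 = 878.40.
Efficiency loss = (3.600 − 1) × 244 = 634.40.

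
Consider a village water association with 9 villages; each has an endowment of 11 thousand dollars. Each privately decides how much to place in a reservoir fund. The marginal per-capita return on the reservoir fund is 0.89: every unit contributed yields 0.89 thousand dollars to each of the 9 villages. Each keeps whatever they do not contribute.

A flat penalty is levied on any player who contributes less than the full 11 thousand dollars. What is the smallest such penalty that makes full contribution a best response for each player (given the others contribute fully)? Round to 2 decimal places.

1.21 thousand dollars

Given the others contribute fully, the best deviation is to contribute 0 (any partial contribution still incurs the fine and gives up units whose private return 0.89 is below 1).
Deviating from 11 to 0 saves 11 thousand dollars but forfeits the deviator's share of the drop in the reservoir fund: 0.89 × 11 = 9.79.
So the deviation gain is 11 − 9.79 = 1.21, and the fine must be at least 1.21 thousand dollars to wipe it out.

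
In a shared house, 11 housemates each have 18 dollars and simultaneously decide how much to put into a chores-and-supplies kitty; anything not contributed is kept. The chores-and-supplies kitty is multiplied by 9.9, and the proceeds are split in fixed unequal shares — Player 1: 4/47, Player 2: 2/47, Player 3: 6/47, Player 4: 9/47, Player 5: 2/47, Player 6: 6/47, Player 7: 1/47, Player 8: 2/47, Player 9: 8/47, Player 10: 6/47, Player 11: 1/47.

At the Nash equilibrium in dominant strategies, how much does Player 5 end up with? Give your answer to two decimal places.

Each unit j contributes comes back to j as 9.9 × (j's share), so j prefers to contribute only if that share exceeds 1/9.9 = 0.1010; otherwise keeping the unit dominates.
Player 3, Player 4, Player 6, Player 9 and Player 10 are above the threshold, contributing 18 each; the remaining 6 contribute 0. Total contributed: 90.
Player 5 keeps 18 and receives 9.9 × 90 × 2/47 = 37.91 from the chores-and-supplies kitty, for a payoff of 55.91.

55.91 dollars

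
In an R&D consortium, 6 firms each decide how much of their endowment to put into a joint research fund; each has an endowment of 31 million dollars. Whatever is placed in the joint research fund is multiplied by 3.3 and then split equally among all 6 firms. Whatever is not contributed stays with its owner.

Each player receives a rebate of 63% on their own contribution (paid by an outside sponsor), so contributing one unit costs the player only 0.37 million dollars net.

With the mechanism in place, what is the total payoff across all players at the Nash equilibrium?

730.98 million dollars

With the mechanism, a contributed unit returns (3.3/6) / 0.37 = 1.4865 per unit of net cost to the contributor — now above 1 — so contributing fully is weakly dominant for every player.
So the Nash equilibrium is full contribution by all 6; the group earns 6 × (31 × 0.63 + 3.3 × 31) = 730.98.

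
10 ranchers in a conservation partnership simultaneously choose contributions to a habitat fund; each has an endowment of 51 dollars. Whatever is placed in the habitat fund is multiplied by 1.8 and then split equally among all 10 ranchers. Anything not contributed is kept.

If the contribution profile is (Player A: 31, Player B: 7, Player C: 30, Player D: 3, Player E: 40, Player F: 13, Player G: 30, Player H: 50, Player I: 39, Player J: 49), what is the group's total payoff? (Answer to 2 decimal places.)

Total contributed: 31 + 7 + 30 + 3 + 40 + 13 + 30 + 50 + 39 + 49 = 292; total kept: 10 × 51 − 292 = 218.
The habitat fund pays out 1.8 × 292 = 525.60 in aggregate.
Group total = 218 + 525.60 = 743.60.

743.60 dollars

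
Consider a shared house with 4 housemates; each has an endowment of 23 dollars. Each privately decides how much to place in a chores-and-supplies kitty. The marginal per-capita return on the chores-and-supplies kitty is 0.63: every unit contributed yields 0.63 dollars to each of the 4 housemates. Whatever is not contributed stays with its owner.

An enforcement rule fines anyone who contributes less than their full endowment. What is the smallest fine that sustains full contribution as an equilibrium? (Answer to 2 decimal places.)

Given the others contribute fully, the best deviation is to contribute 0 (any partial contribution still incurs the fine and gives up units whose private return 0.63 is below 1).
Deviating from 23 to 0 saves 23 dollars but forfeits the deviator's share of the drop in the chores-and-supplies kitty: 0.63 × 23 = 14.49.
So the deviation gain is 23 − 14.49 = 8.51, and the fine must be at least 8.51 dollars to wipe it out.

8.51 dollars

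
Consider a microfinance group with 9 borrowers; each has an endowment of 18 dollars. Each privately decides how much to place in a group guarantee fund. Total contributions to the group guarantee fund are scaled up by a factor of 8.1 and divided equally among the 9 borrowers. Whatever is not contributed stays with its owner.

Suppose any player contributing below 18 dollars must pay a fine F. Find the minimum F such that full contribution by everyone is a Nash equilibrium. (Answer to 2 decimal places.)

Given the others contribute fully, the best deviation is to contribute 0 (any partial contribution still incurs the fine and gives up units whose private return 0.9000 is below 1).
Deviating from 18 to 0 saves 18 dollars but forfeits the deviator's share of the drop in the group guarantee fund: 8.1/9 × 18 = 16.20.
So the deviation gain is 18 − 16.20 = 1.80, and the fine must be at least 1.80 dollars to wipe it out.

1.80 dollars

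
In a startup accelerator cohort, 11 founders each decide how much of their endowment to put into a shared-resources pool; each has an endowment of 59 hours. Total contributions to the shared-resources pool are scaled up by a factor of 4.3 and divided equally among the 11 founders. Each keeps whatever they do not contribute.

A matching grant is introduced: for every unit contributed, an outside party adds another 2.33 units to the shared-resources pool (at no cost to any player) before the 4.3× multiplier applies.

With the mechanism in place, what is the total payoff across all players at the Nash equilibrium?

Under the mechanism each unit contributed yields 4.3 × 3.33 / 11 = 1.3017 back to its contributor per unit of net cost, which exceeds 1, making full contribution the dominant choice for everyone.
So the Nash equilibrium is full contribution by all 11; the group earns 4.3 × 3.33 × 649 = 9293.03.

9293.03 hours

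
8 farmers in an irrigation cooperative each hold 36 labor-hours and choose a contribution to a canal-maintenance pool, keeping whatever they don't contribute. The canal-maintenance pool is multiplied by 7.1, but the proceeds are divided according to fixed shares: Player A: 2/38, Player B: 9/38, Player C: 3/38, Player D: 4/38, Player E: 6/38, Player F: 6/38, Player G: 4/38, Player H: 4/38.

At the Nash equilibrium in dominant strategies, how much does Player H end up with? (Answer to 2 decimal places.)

116.72 labor-hours

Player j's private return per contributed unit is 7.1 × (j's share). Contributing is weakly dominant for j when that share is at least 1/7.1 = 0.1408, and contributing 0 is dominant otherwise.
The shares above 0.1408 belong to Player B, Player E and Player F, contributing 36 each; the remaining 5 contribute 0. Total contributed: 108.
Player H keeps 36 and receives 7.1 × 108 × 4/38 = 80.72 from the canal-maintenance pool, for a payoff of 116.72.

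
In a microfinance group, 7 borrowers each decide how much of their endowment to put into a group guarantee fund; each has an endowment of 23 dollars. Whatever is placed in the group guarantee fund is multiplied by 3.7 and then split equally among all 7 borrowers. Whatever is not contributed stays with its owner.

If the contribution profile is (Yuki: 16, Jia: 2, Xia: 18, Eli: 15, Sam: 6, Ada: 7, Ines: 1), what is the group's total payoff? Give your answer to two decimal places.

Total contributed: 16 + 2 + 18 + 15 + 6 + 7 + 1 = 65; total kept: 7 × 23 − 65 = 96.
The group guarantee fund pays out 3.7 × 65 = 240.50 in aggregate.
Group total = 96 + 240.50 = 336.50.

336.50 dollars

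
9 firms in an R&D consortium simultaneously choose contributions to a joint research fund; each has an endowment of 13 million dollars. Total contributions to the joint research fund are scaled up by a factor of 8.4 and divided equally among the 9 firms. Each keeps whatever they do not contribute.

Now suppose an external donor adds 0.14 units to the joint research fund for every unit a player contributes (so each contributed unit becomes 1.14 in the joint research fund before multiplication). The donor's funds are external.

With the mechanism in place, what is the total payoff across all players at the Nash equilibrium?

With the mechanism, a contributed unit returns 8.4 × 1.14 / 9 = 1.0640 per unit of net cost to the contributor — now above 1 — so contributing fully is weakly dominant for every player.
At the Nash equilibrium everyone contributes 13. Group total payoff = 8.4 × 1.14 × 117 = 1120.39.

1120.39 million dollars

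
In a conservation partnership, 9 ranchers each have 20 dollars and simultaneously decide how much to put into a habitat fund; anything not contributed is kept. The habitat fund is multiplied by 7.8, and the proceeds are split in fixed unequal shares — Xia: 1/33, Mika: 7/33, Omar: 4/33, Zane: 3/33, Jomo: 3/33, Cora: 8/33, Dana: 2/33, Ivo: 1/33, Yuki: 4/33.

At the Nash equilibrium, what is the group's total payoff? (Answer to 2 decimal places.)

A player with share s gets back 7.8·s per unit contributed, so full contribution is dominant for anyone with s > 1/7.8 = 0.1282 and zero contribution is dominant for anyone below.
Mika and Cora are above the threshold, contributing 20 each; the remaining 7 contribute 0. Total contributed: 40.
The habitat fund pays out 7.8 × 40 = 312.00 in total (split across the unequal shares, but the aggregate is all that matters for the group sum).
The 7 free-riders keep 20 each, adding 140. Group total = 140 + 312.00 = 452.00.

452.00 dollars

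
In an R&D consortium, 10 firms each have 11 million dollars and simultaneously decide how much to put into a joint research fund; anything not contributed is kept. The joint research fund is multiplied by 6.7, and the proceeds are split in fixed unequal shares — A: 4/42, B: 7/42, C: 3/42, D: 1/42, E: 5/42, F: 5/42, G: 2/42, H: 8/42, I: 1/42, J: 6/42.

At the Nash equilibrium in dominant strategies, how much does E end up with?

For player j, contributing a unit is worthwhile iff 6.7 × (j's share) ≥ 1, i.e. iff j's share is at least 0.1493.
The shares above 0.1493 belong to B and H, contributing 11 each; the remaining 8 contribute 0. Total contributed: 22.
E keeps 11 and receives 6.7 × 22 × 5/42 = 17.55 from the joint research fund, for a payoff of 28.55.

28.55 million dollars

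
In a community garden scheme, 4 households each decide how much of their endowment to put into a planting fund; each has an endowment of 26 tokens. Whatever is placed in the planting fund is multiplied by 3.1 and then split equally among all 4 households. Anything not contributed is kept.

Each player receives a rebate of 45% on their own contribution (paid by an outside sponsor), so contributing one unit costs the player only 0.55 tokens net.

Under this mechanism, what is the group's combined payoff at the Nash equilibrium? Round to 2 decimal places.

With the mechanism, a contributed unit returns (3.1/4) / 0.55 = 1.4091 per unit of net cost to the contributor — now above 1 — so contributing fully is weakly dominant for every player.
At the Nash equilibrium everyone contributes 26. Group total payoff = 4 × (26 × 0.45 + 3.1 × 26) = 369.20.

369.20 tokens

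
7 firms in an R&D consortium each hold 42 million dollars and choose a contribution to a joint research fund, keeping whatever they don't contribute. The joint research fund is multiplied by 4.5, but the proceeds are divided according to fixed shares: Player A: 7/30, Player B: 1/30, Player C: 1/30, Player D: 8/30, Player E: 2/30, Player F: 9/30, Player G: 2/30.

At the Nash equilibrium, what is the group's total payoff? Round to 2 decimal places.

Each unit j contributes comes back to j as 4.5 × (j's share), so j prefers to contribute only if that share exceeds 1/4.5 = 0.2222; otherwise keeping the unit dominates.
Player A, Player D and Player F clear that bar, contributing 42 each; the remaining 4 contribute 0. Total contributed: 126.
The joint research fund pays out 4.5 × 126 = 567.00 in total (split across the unequal shares, but the aggregate is all that matters for the group sum).
The 4 free-riders keep 42 each, adding 168. Group total = 168 + 567.00 = 735.00.

735.00 million dollars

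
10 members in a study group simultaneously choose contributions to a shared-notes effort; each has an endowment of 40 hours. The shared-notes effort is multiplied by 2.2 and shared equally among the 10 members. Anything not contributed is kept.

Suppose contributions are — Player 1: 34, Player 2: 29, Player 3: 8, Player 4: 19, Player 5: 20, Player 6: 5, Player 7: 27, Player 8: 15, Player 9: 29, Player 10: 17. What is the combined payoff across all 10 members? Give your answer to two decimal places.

Total contributed: 34 + 29 + 8 + 19 + 20 + 5 + 27 + 15 + 29 + 17 = 203; total kept: 10 × 40 − 203 = 197.
The shared-notes effort pays out 2.2 × 203 = 446.60 in aggregate.
Group total = 197 + 446.60 = 643.60.

643.60 hours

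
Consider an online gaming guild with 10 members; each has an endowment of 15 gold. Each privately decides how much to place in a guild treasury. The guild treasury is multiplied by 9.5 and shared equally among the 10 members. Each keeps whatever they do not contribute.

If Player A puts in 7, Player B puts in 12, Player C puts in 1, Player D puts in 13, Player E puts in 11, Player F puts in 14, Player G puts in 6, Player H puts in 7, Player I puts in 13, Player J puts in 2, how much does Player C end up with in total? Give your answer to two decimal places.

95.70 gold

Total contributed: 7 + 12 + 1 + 13 + 11 + 14 + 6 + 7 + 13 + 2 = 86.
Each receives 9.5 × 86 / 10 = 81.70 from the guild treasury.
Player C keeps 15 − 1 = 14, so Player C's payoff is 14 + 81.70 = 95.70.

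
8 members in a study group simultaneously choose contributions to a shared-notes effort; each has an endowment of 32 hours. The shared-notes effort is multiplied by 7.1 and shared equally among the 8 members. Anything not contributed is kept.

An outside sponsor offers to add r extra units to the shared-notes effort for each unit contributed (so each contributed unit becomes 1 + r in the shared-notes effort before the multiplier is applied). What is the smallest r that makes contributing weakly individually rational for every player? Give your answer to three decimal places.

0.127

With matching at rate r, one contributed unit becomes (1 + r) in the shared-notes effort and returns 7.1 × (1 + r) / 8 to the contributor.
Setting this equal to 1: 1 + r = 8/7.1 = 1.1268.
So the minimum matching rate is r = 1.1268 − 1 = 0.127.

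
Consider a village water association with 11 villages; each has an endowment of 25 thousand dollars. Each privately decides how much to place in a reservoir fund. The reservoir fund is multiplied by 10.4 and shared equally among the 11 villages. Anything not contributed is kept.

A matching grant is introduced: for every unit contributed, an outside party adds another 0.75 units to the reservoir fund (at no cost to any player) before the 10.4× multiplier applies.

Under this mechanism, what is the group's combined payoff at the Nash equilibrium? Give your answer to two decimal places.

The effective private return per unit is now 10.4 × 1.75 / 11 = 1.6545 > 1, so every player's dominant strategy flips to full contribution.
At the Nash equilibrium everyone contributes 25. Group total payoff = 10.4 × 1.75 × 275 = 5005.00.

5005.00 thousand dollars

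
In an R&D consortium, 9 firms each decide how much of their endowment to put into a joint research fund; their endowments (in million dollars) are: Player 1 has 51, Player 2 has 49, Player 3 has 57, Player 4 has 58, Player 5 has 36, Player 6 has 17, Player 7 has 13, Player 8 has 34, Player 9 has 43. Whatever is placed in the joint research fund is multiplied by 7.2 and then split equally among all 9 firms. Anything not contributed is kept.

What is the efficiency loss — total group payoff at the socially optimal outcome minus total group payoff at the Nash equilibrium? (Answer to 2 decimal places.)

2219.60 million dollars

The private return per contributed unit is 7.2/9 = 0.8000 < 1 for every player regardless of endowment, so the Nash equilibrium is zero contribution and the group total is Σ E_j = 51 + 49 + 57 + 58 + 36 + 17 + 13 + 34 + 43 = 358.
Each contributed unit returns 7.200 to the group, so the social optimum is full contribution by everyone: group total = 7.200 × 358 = 2577.60.
Efficiency loss = (7.200 − 1) × 358 = 2219.60.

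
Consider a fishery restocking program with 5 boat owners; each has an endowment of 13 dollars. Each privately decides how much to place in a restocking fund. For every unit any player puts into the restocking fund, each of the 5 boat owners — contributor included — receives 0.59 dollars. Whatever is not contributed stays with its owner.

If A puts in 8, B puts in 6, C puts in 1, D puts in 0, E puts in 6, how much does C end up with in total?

Total contributed: 8 + 6 + 1 + 0 + 6 = 21.
Each receives 0.59 × 21 = 12.39 from the restocking fund.
C keeps 13 − 1 = 12, so C's payoff is 12 + 12.39 = 24.39.

24.39 dollars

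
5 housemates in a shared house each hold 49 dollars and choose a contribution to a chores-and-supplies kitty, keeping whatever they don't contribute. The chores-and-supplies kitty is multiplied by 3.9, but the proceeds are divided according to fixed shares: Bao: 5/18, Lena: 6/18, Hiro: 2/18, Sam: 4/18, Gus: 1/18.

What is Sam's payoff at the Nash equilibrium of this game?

Player j's private return per contributed unit is 3.9 × (j's share). Contributing is weakly dominant for j when that share is at least 1/3.9 = 0.2564, and contributing 0 is dominant otherwise.
Bao and Lena clear that bar, contributing 49 each; the remaining 3 contribute 0. Total contributed: 98.
Sam keeps 49 and receives 3.9 × 98 × 4/18 = 84.93 from the chores-and-supplies kitty, for a payoff of 133.93.

133.93 dollars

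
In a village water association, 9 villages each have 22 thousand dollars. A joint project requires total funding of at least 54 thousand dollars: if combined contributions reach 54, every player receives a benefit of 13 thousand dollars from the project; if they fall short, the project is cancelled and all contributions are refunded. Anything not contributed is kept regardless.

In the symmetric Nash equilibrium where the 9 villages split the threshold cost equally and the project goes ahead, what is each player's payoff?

29 thousand dollars

Equal share of the threshold: 54/9 = 6.
At this profile no one gains by cutting their contribution: any cut drops the total below 54, the project is cancelled, contributions are refunded, and the deviator ends with 22, which is less than 22 − 6 + 13 = 29. Contributing more than 6 just wastes the excess. So contributing exactly 6 is a best response.
Each player's payoff: 22 − 6 + 13 = 29.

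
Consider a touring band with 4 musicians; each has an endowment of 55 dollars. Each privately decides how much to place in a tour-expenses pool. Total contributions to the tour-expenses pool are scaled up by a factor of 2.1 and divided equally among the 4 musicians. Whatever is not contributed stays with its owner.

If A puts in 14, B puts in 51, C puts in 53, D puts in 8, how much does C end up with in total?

Total contributed: 14 + 51 + 53 + 8 = 126.
Each receives 2.1 × 126 / 4 = 66.15 from the tour-expenses pool.
C keeps 55 − 53 = 2, so C's payoff is 2 + 66.15 = 68.15.

68.15 dollars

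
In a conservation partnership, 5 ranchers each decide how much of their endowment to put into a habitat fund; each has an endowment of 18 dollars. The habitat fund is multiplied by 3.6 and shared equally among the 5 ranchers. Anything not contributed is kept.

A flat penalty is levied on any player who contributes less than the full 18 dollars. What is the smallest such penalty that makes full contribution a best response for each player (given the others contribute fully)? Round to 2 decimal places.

5.04 dollars

Given the others contribute fully, the best deviation is to contribute 0 (any partial contribution still incurs the fine and gives up units whose private return 0.7200 is below 1).
Deviating from 18 to 0 saves 18 dollars but forfeits the deviator's share of the drop in the habitat fund: 3.6/5 × 18 = 12.96.
So the deviation gain is 18 − 12.96 = 5.04, and the fine must be at least 5.04 dollars to wipe it out.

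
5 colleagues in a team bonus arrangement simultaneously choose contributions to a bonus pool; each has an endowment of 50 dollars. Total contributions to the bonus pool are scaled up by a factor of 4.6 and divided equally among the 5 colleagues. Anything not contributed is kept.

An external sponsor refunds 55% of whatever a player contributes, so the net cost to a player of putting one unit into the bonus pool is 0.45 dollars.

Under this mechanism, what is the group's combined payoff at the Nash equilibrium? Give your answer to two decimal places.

With the mechanism, a contributed unit returns (4.6/5) / 0.45 = 2.0444 per unit of net cost to the contributor — now above 1 — so contributing fully is weakly dominant for every player.
So the Nash equilibrium is full contribution by all 5; the group earns 5 × (50 × 0.55 + 4.6 × 50) = 1287.50.

1287.50 dollars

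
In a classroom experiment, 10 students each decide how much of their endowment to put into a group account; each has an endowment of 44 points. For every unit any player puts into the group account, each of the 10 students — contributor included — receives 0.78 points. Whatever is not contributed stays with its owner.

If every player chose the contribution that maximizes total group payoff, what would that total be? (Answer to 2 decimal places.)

3432.00 points

Each contributed unit returns 7.800 to the group as a whole (0.78 to each of 10 players), which exceeds 1, so the social optimum is full contribution: group total = 7.800 × 440 = 3432.00.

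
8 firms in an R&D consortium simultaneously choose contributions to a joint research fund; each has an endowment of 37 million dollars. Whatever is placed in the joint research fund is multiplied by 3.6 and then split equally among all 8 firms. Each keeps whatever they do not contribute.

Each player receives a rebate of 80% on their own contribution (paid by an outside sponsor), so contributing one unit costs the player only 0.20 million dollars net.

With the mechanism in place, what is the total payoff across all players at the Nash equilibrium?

1302.40 million dollars

With the mechanism, a contributed unit returns (3.6/8) / 0.20 = 2.2500 per unit of net cost to the contributor — now above 1 — so contributing fully is weakly dominant for every player.
So the Nash equilibrium is full contribution by all 8; the group earns 8 × (37 × 0.80 + 3.6 × 37) = 1302.40.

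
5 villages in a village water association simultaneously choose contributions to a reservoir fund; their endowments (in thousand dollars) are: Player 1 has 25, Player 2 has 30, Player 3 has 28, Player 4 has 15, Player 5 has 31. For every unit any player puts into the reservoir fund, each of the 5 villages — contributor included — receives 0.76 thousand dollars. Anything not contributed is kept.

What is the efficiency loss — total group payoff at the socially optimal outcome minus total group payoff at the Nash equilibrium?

361.20 thousand dollars

The private return per contributed unit is 0.76 < 1 for everyone, so the Nash equilibrium is zero contribution and the group total is Σ E_j = 25 + 30 + 28 + 15 + 31 = 129.
Each contributed unit returns 3.800 to the group, so the social optimum is full contribution by everyone: group total = 3.800 × 129 = 490.20.
Efficiency loss = (3.800 − 1) × 129 = 361.20.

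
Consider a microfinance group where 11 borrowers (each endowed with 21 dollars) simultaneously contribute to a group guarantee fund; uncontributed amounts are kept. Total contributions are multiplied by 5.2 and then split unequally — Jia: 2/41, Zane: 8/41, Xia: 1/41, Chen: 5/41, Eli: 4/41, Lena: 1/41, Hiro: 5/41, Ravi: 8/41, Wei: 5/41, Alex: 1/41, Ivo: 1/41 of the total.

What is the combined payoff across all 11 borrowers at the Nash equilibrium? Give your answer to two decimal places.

Player j's private return per contributed unit is 5.2 × (j's share). Contributing is weakly dominant for j when that share is at least 1/5.2 = 0.1923, and contributing 0 is dominant otherwise.
Zane and Ravi clear that bar, contributing 21 each; the remaining 9 contribute 0. Total contributed: 42.
The group guarantee fund pays out 5.2 × 42 = 218.40 in total (split across the unequal shares, but the aggregate is all that matters for the group sum).
The 9 free-riders keep 21 each, adding 189. Group total = 189 + 218.40 = 407.40.

407.40 dollars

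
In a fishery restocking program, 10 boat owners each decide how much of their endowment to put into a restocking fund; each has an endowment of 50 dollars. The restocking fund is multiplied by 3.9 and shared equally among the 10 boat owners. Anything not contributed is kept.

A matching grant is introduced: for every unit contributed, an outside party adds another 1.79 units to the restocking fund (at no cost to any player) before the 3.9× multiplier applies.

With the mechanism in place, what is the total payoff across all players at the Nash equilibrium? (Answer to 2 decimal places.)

The effective private return per unit is now 3.9 × 2.79 / 10 = 1.0881 > 1, so every player's dominant strategy flips to full contribution.
At the Nash equilibrium everyone contributes 50. Group total payoff = 3.9 × 2.79 × 500 = 5440.50.

5440.50 dollars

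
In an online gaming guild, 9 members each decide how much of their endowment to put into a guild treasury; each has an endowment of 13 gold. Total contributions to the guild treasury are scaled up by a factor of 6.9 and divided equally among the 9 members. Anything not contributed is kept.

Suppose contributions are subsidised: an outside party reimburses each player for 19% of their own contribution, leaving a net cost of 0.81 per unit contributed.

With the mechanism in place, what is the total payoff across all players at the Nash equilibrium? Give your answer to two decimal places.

Even with the mechanism, each unit contributed returns only (6.9/9) / 0.81 = 0.9465 per unit of net cost, so contributing nothing is still dominant.
Everyone keeps their endowment and the group total is 9 × 13 = 117.

117.00 gold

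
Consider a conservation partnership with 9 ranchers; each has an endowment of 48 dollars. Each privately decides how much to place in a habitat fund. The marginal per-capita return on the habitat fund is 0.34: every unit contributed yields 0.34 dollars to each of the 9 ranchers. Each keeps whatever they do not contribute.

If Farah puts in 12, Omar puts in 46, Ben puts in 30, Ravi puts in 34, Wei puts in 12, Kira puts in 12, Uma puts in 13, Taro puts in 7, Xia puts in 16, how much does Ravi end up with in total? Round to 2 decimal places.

Total contributed: 12 + 46 + 30 + 34 + 12 + 12 + 13 + 7 + 16 = 182.
Each receives 0.34 × 182 = 61.88 from the habitat fund.
Ravi keeps 48 − 34 = 14, so Ravi's payoff is 14 + 61.88 = 75.88.

75.88 dollars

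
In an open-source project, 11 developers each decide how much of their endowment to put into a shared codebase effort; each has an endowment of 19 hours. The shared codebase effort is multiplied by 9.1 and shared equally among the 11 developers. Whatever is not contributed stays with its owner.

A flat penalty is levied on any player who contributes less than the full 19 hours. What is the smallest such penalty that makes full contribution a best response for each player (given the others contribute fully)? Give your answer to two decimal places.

3.28 hours

Given the others contribute fully, the best deviation is to contribute 0 (any partial contribution still incurs the fine and gives up units whose private return 0.8273 is below 1).
Deviating from 19 to 0 saves 19 hours but forfeits the deviator's share of the drop in the shared codebase effort: 9.1/11 × 19 = 15.72.
So the deviation gain is 19 − 15.72 = 3.28, and the fine must be at least 3.28 hours to wipe it out.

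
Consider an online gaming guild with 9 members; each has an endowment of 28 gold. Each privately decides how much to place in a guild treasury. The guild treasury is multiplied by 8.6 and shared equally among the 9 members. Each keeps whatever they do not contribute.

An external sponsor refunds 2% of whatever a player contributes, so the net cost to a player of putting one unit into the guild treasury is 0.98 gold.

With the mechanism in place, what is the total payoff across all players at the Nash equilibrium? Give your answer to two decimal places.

252.00 gold

The effective private return is (8.6/9) / 0.98 = 0.9751, which is still under 1, so the mechanism doesn't change anyone's dominant strategy: zero contribution.
Everyone keeps their endowment and the group total is 9 × 28 = 252.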